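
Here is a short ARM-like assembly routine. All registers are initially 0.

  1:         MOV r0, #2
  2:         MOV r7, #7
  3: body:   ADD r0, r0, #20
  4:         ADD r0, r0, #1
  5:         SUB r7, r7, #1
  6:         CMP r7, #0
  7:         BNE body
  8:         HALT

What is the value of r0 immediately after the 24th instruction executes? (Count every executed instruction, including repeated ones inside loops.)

after MOV r0, #2: r0=2
after MOV r7, #7: r7=7
after ADD r0, r0, #20: r0=2+20=22
after ADD r0, r0, #1: r0=22+1=23
after SUB r7, r7, #1: r7=7-1=6
CMP r7, #0  (cmp 6,0)
BNE body: taken
after ADD r0, r0, #20: r0=23+20=43
after ADD r0, r0, #1: r0=43+1=44
after SUB r7, r7, #1: r7=6-1=5
CMP r7, #0  (cmp 5,0)
BNE body: taken
after ADD r0, r0, #20: r0=44+20=64
after ADD r0, r0, #1: r0=64+1=65
after SUB r7, r7, #1: r7=5-1=4
CMP r7, #0  (cmp 4,0)
BNE body: taken
after ADD r0, r0, #20: r0=65+20=85
after ADD r0, r0, #1: r0=85+1=86
after SUB r7, r7, #1: r7=4-1=3
CMP r7, #0  (cmp 3,0)
BNE body: taken
after ADD r0, r0, #20: r0=86+20=106
after ADD r0, r0, #1: r0=106+1=107
After step 24: r0 = 107.

107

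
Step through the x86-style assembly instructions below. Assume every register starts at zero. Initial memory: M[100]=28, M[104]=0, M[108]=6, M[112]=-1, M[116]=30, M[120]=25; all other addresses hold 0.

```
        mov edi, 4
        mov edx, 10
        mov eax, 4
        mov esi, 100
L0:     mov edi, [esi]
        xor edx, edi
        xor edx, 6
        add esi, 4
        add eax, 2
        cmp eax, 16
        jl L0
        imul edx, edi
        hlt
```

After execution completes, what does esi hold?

124

mov edi, 4 → edi=4
mov edx, 10 → edx=10
mov eax, 4 → eax=4
mov esi, 100 → esi=100
mov edi, [esi] → edi=M[100]=28
xor edx, edi → edx=10^28=22
xor edx, 6 → edx=22^6=16
add esi, 4 → esi=100+4=104
add eax, 2 → eax=4+2=6
cmp eax, 16  (cmp 6,16)
jl L0: taken
mov edi, [esi] → edi=M[104]=0
xor edx, edi → edx=16^0=16
xor edx, 6 → edx=16^6=22
add esi, 4 → esi=104+4=108
add eax, 2 → eax=6+2=8
cmp eax, 16  (cmp 8,16)
jl L0: taken
mov edi, [esi] → edi=M[108]=6
xor edx, edi → edx=22^6=16
xor edx, 6 → edx=16^6=22
add esi, 4 → esi=108+4=112
add eax, 2 → eax=8+2=10
cmp eax, 16  (cmp 10,16)
jl L0: taken
mov edi, [esi] → edi=M[112]=-1
xor edx, edi → edx=22^(-1)=-23
xor edx, 6 → edx=(-23)^6=-17
add esi, 4 → esi=112+4=116
add eax, 2 → eax=10+2=12
cmp eax, 16  (cmp 12,16)
jl L0: taken
mov edi, [esi] → edi=M[116]=30
xor edx, edi → edx=(-17)^30=-15
xor edx, 6 → edx=(-15)^6=-9
add esi, 4 → esi=116+4=120
add eax, 2 → eax=12+2=14
cmp eax, 16  (cmp 14,16)
jl L0: taken
mov edi, [esi] → edi=M[120]=25
xor edx, edi → edx=(-9)^25=-18
xor edx, 6 → edx=(-18)^6=-24
add esi, 4 → esi=120+4=124
add eax, 2 → eax=14+2=16
cmp eax, 16  (cmp 16,16)
jl L0: not taken
imul edx, edi → edx=(-24)*25=-600
halt.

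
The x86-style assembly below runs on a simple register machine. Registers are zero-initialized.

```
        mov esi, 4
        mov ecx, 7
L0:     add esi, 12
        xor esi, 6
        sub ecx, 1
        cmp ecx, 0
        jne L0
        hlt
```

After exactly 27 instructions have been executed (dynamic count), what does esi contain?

86

mov esi, 4 → esi=4
mov ecx, 7 → ecx=7
add esi, 12 → esi=4+12=16
xor esi, 6 → esi=16^6=22
sub ecx, 1 → ecx=7-1=6
cmp ecx, 0  (cmp 6,0)
jne L0: taken
add esi, 12 → esi=22+12=34
xor esi, 6 → esi=34^6=36
sub ecx, 1 → ecx=6-1=5
cmp ecx, 0  (cmp 5,0)
jne L0: taken
add esi, 12 → esi=36+12=48
xor esi, 6 → esi=48^6=54
sub ecx, 1 → ecx=5-1=4
cmp ecx, 0  (cmp 4,0)
jne L0: taken
add esi, 12 → esi=54+12=66
xor esi, 6 → esi=66^6=68
sub ecx, 1 → ecx=4-1=3
cmp ecx, 0  (cmp 3,0)
jne L0: taken
add esi, 12 → esi=68+12=80
xor esi, 6 → esi=80^6=86
sub ecx, 1 → ecx=3-1=2
cmp ecx, 0  (cmp 2,0)
jne L0: taken
After step 27: esi = 86.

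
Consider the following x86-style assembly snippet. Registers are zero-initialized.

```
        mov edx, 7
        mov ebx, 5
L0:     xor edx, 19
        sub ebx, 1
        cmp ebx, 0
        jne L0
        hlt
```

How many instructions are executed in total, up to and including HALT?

23

after mov edx, 7: edx=7
after mov ebx, 5: ebx=5
after xor edx, 19: edx=7^19=20
after sub ebx, 1: ebx=5-1=4
cmp ebx, 0  (cmp 4,0)
jne L0: taken
after xor edx, 19: edx=20^19=7
after sub ebx, 1: ebx=4-1=3
cmp ebx, 0  (cmp 3,0)
jne L0: taken
after xor edx, 19: edx=7^19=20
after sub ebx, 1: ebx=3-1=2
cmp ebx, 0  (cmp 2,0)
jne L0: taken
after xor edx, 19: edx=20^19=7
after sub ebx, 1: ebx=2-1=1
cmp ebx, 0  (cmp 1,0)
jne L0: taken
after xor edx, 19: edx=7^19=20
after sub ebx, 1: ebx=1-1=0
cmp ebx, 0  (cmp 0,0)
jne L0: not taken
halt.
Total executed instructions: 23.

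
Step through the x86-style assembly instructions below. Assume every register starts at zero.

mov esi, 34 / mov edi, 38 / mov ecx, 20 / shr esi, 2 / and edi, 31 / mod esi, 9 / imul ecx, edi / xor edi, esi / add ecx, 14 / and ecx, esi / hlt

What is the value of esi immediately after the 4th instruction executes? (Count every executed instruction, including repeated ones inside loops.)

after mov esi, 34: esi=34
after mov edi, 38: edi=38
after mov ecx, 20: ecx=20
after shr esi, 2: esi=34>>2=8
After step 4: esi = 8.

8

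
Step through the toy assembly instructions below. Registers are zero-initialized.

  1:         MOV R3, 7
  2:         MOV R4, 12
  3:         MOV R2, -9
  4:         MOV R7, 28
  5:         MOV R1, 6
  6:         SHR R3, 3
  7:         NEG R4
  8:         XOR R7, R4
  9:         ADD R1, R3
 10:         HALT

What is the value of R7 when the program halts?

R3=7
R4=12
R2=-9
R7=28
R1=6
R3=7>>3=0
R4=-(12)=-12
R7=28^(-12)=-24
R1=6+0=6
halt.

-24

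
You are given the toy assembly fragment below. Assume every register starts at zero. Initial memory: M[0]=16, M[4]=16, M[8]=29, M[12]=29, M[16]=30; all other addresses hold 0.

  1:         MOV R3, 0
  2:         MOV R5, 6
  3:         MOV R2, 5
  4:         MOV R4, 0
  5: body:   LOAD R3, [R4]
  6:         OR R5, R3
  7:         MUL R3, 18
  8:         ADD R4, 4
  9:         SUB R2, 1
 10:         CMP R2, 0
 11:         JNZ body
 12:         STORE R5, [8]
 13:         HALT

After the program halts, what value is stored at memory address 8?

MOV R3, 0 → R3=0
MOV R5, 6 → R5=6
MOV R2, 5 → R2=5
MOV R4, 0 → R4=0
LOAD R3, [R4] → R3=M[0]=16
OR R5, R3 → R5=6|16=22
MUL R3, 18 → R3=16*18=288
ADD R4, 4 → R4=0+4=4
SUB R2, 1 → R2=5-1=4
CMP R2, 0  (cmp 4,0)
JNZ body: taken
LOAD R3, [R4] → R3=M[4]=16
OR R5, R3 → R5=22|16=22
MUL R3, 18 → R3=16*18=288
ADD R4, 4 → R4=4+4=8
SUB R2, 1 → R2=4-1=3
CMP R2, 0  (cmp 3,0)
JNZ body: taken
LOAD R3, [R4] → R3=M[8]=29
OR R5, R3 → R5=22|29=31
MUL R3, 18 → R3=29*18=522
ADD R4, 4 → R4=8+4=12
SUB R2, 1 → R2=3-1=2
CMP R2, 0  (cmp 2,0)
JNZ body: taken
LOAD R3, [R4] → R3=M[12]=29
OR R5, R3 → R5=31|29=31
MUL R3, 18 → R3=29*18=522
ADD R4, 4 → R4=12+4=16
SUB R2, 1 → R2=2-1=1
CMP R2, 0  (cmp 1,0)
JNZ body: taken
LOAD R3, [R4] → R3=M[16]=30
OR R5, R3 → R5=31|30=31
MUL R3, 18 → R3=30*18=540
ADD R4, 4 → R4=16+4=20
SUB R2, 1 → R2=1-1=0
CMP R2, 0  (cmp 0,0)
JNZ body: not taken
STORE R5, [8] → M[8]=31
halt.

31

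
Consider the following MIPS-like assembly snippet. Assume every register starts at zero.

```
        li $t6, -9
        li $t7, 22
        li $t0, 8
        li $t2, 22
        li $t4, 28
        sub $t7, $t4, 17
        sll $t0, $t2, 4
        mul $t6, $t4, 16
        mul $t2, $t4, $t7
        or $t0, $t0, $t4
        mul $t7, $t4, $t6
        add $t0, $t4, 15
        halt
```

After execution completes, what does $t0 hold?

$t6=-9
$t7=22
$t0=8
$t2=22
$t4=28
$t7=28-17=11
$t0=22<<4=352
$t6=28*16=448
$t2=28*11=308
$t0=352|28=380
$t7=28*448=12544
$t0=28+15=43
halt.

43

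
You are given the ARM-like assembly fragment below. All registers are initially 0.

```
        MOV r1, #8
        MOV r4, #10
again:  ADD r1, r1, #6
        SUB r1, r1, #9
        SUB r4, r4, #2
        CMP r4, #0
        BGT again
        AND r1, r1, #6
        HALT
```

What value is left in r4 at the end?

after MOV r1, #8: r1=8
after MOV r4, #10: r4=10
after ADD r1, r1, #6: r1=8+6=14
after SUB r1, r1, #9: r1=14-9=5
after SUB r4, r4, #2: r4=10-2=8
CMP r4, #0  (cmp 8,0)
BGT again: taken
after ADD r1, r1, #6: r1=5+6=11
after SUB r1, r1, #9: r1=11-9=2
after SUB r4, r4, #2: r4=8-2=6
CMP r4, #0  (cmp 6,0)
BGT again: taken
after ADD r1, r1, #6: r1=2+6=8
after SUB r1, r1, #9: r1=8-9=-1
after SUB r4, r4, #2: r4=6-2=4
CMP r4, #0  (cmp 4,0)
BGT again: taken
after ADD r1, r1, #6: r1=(-1)+6=5
after SUB r1, r1, #9: r1=5-9=-4
after SUB r4, r4, #2: r4=4-2=2
CMP r4, #0  (cmp 2,0)
BGT again: taken
after ADD r1, r1, #6: r1=(-4)+6=2
after SUB r1, r1, #9: r1=2-9=-7
after SUB r4, r4, #2: r4=2-2=0
CMP r4, #0  (cmp 0,0)
BGT again: not taken
after AND r1, r1, #6: r1=(-7)&6=0
halt.

0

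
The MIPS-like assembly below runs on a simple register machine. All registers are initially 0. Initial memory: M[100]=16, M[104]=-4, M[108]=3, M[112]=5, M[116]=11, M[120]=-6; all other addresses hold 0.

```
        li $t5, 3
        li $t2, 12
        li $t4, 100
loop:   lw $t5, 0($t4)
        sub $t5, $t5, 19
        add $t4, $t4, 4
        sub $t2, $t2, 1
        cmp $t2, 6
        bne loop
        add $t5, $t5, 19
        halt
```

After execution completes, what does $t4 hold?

124

after li $t5, 3: $t5=3
after li $t2, 12: $t2=12
after li $t4, 100: $t4=100
after lw $t5, 0($t4): $t5=M[100]=16
after sub $t5, $t5, 19: $t5=16-19=-3
after add $t4, $t4, 4: $t4=100+4=104
after sub $t2, $t2, 1: $t2=12-1=11
cmp $t2, 6  (cmp 11,6)
bne loop: taken
after lw $t5, 0($t4): $t5=M[104]=-4
after sub $t5, $t5, 19: $t5=(-4)-19=-23
after add $t4, $t4, 4: $t4=104+4=108
after sub $t2, $t2, 1: $t2=11-1=10
cmp $t2, 6  (cmp 10,6)
bne loop: taken
after lw $t5, 0($t4): $t5=M[108]=3
after sub $t5, $t5, 19: $t5=3-19=-16
after add $t4, $t4, 4: $t4=108+4=112
after sub $t2, $t2, 1: $t2=10-1=9
cmp $t2, 6  (cmp 9,6)
bne loop: taken
after lw $t5, 0($t4): $t5=M[112]=5
after sub $t5, $t5, 19: $t5=5-19=-14
after add $t4, $t4, 4: $t4=112+4=116
after sub $t2, $t2, 1: $t2=9-1=8
cmp $t2, 6  (cmp 8,6)
bne loop: taken
after lw $t5, 0($t4): $t5=M[116]=11
after sub $t5, $t5, 19: $t5=11-19=-8
after add $t4, $t4, 4: $t4=116+4=120
after sub $t2, $t2, 1: $t2=8-1=7
cmp $t2, 6  (cmp 7,6)
bne loop: taken
after lw $t5, 0($t4): $t5=M[120]=-6
after sub $t5, $t5, 19: $t5=(-6)-19=-25
after add $t4, $t4, 4: $t4=120+4=124
after sub $t2, $t2, 1: $t2=7-1=6
cmp $t2, 6  (cmp 6,6)
bne loop: not taken
after add $t5, $t5, 19: $t5=(-25)+19=-6
halt.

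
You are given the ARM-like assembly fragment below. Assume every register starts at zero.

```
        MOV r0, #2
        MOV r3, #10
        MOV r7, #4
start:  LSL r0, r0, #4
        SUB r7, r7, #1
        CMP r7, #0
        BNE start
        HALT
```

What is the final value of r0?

131072

r0=2
r3=10
r7=4
r0=2<<4=32
r7=4-1=3
CMP r7, #0  (cmp 3,0)
BNE start: taken
r0=32<<4=512
r7=3-1=2
CMP r7, #0  (cmp 2,0)
BNE start: taken
r0=512<<4=8192
r7=2-1=1
CMP r7, #0  (cmp 1,0)
BNE start: taken
r0=8192<<4=131072
r7=1-1=0
CMP r7, #0  (cmp 0,0)
BNE start: not taken
halt.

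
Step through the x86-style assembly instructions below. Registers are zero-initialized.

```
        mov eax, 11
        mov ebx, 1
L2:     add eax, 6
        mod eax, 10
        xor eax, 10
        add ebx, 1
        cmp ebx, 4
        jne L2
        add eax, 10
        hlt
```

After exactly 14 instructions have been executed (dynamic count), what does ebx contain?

3

after mov eax, 11: eax=11
after mov ebx, 1: ebx=1
after add eax, 6: eax=11+6=17
after mod eax, 10: eax=17%10=7
after xor eax, 10: eax=7^10=13
after add ebx, 1: ebx=1+1=2
cmp ebx, 4  (cmp 2,4)
jne L2: taken
after add eax, 6: eax=13+6=19
after mod eax, 10: eax=19%10=9
after xor eax, 10: eax=9^10=3
after add ebx, 1: ebx=2+1=3
cmp ebx, 4  (cmp 3,4)
jne L2: taken
After step 14: ebx = 3.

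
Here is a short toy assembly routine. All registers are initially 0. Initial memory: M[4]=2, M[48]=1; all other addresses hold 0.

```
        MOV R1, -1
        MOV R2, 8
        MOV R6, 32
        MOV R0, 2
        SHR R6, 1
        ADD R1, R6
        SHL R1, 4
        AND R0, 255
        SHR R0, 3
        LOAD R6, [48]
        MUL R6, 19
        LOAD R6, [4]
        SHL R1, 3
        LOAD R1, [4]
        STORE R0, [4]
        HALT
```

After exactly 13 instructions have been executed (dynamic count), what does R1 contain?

after MOV R1, -1: R1=-1
after MOV R2, 8: R2=8
after MOV R6, 32: R6=32
after MOV R0, 2: R0=2
after SHR R6, 1: R6=32>>1=16
after ADD R1, R6: R1=(-1)+16=15
after SHL R1, 4: R1=15<<4=240
after AND R0, 255: R0=2&255=2
after SHR R0, 3: R0=2>>3=0
after LOAD R6, [48]: R6=M[48]=1
after MUL R6, 19: R6=1*19=19
after LOAD R6, [4]: R6=M[4]=2
after SHL R1, 3: R1=240<<3=1920
After step 13: R1 = 1920.

1920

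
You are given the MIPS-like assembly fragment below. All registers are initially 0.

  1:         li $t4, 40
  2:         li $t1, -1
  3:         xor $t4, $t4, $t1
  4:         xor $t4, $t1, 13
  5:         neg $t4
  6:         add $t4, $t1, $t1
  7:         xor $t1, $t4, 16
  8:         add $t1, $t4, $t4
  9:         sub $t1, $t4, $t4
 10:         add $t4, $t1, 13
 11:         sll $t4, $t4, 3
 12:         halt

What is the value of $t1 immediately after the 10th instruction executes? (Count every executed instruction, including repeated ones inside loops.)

$t4=40
$t1=-1
$t4=40^(-1)=-41
$t4=(-1)^13=-14
$t4=-(-14)=14
$t4=(-1)+(-1)=-2
$t1=(-2)^16=-18
$t1=(-2)+(-2)=-4
$t1=(-2)-(-2)=0
$t4=0+13=13
After step 10: $t1 = 0.

0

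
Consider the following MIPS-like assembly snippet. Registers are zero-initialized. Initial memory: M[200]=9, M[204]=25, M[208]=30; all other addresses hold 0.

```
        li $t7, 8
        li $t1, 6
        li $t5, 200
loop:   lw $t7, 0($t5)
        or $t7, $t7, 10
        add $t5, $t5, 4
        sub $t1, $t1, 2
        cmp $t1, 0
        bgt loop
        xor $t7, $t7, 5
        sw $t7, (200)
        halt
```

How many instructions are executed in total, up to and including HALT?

24

$t7=8
$t1=6
$t5=200
$t7=M[200]=9
$t7=9|10=11
$t5=200+4=204
$t1=6-2=4
cmp $t1, 0  (cmp 4,0)
bgt loop: taken
$t7=M[204]=25
$t7=25|10=27
$t5=204+4=208
$t1=4-2=2
cmp $t1, 0  (cmp 2,0)
bgt loop: taken
$t7=M[208]=30
$t7=30|10=30
$t5=208+4=212
$t1=2-2=0
cmp $t1, 0  (cmp 0,0)
bgt loop: not taken
$t7=30^5=27
sw $t7, (200) → M[200]=27
halt.
Total executed instructions: 24.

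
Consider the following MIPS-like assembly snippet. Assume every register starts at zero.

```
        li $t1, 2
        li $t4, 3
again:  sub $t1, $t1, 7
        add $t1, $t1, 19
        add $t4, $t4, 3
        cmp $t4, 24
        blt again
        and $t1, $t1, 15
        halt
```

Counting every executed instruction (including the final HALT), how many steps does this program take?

39

$t1=2
$t4=3
$t1=2-7=-5
$t1=(-5)+19=14
$t4=3+3=6
cmp $t4, 24  (cmp 6,24)
blt again: taken
$t1=14-7=7
$t1=7+19=26
$t4=6+3=9
cmp $t4, 24  (cmp 9,24)
blt again: taken
$t1=26-7=19
$t1=19+19=38
$t4=9+3=12
cmp $t4, 24  (cmp 12,24)
blt again: taken
$t1=38-7=31
$t1=31+19=50
$t4=12+3=15
cmp $t4, 24  (cmp 15,24)
blt again: taken
$t1=50-7=43
$t1=43+19=62
$t4=15+3=18
cmp $t4, 24  (cmp 18,24)
blt again: taken
$t1=62-7=55
$t1=55+19=74
$t4=18+3=21
cmp $t4, 24  (cmp 21,24)
blt again: taken
$t1=74-7=67
$t1=67+19=86
$t4=21+3=24
cmp $t4, 24  (cmp 24,24)
blt again: not taken
$t1=86&15=6
halt.
Total executed instructions: 39.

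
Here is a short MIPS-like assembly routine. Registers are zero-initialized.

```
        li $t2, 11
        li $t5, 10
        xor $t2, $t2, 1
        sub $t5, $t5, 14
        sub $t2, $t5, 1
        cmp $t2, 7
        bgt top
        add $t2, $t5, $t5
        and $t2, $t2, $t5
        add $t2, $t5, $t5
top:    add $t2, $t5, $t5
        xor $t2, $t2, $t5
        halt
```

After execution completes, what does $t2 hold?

$t2=11
$t5=10
$t2=11^1=10
$t5=10-14=-4
$t2=(-4)-1=-5
cmp $t2, 7  (cmp -5,7)
bgt top: not taken
$t2=(-4)+(-4)=-8
$t2=(-8)&(-4)=-8
$t2=(-4)+(-4)=-8
$t2=(-4)+(-4)=-8
$t2=(-8)^(-4)=4
halt.

4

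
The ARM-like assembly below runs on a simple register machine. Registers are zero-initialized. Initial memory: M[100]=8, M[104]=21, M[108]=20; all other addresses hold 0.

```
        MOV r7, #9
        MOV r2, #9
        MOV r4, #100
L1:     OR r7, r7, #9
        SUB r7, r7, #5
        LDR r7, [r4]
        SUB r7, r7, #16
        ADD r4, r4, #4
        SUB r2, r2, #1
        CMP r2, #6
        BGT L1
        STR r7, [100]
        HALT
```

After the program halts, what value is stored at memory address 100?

MOV r7, #9 → r7=9
MOV r2, #9 → r2=9
MOV r4, #100 → r4=100
OR r7, r7, #9 → r7=9|9=9
SUB r7, r7, #5 → r7=9-5=4
LDR r7, [r4] → r7=M[100]=8
SUB r7, r7, #16 → r7=8-16=-8
ADD r4, r4, #4 → r4=100+4=104
SUB r2, r2, #1 → r2=9-1=8
CMP r2, #6  (cmp 8,6)
BGT L1: taken
OR r7, r7, #9 → r7=(-8)|9=-7
SUB r7, r7, #5 → r7=(-7)-5=-12
LDR r7, [r4] → r7=M[104]=21
SUB r7, r7, #16 → r7=21-16=5
ADD r4, r4, #4 → r4=104+4=108
SUB r2, r2, #1 → r2=8-1=7
CMP r2, #6  (cmp 7,6)
BGT L1: taken
OR r7, r7, #9 → r7=5|9=13
SUB r7, r7, #5 → r7=13-5=8
LDR r7, [r4] → r7=M[108]=20
SUB r7, r7, #16 → r7=20-16=4
ADD r4, r4, #4 → r4=108+4=112
SUB r2, r2, #1 → r2=7-1=6
CMP r2, #6  (cmp 6,6)
BGT L1: not taken
STR r7, [100] → M[100]=4
halt.

4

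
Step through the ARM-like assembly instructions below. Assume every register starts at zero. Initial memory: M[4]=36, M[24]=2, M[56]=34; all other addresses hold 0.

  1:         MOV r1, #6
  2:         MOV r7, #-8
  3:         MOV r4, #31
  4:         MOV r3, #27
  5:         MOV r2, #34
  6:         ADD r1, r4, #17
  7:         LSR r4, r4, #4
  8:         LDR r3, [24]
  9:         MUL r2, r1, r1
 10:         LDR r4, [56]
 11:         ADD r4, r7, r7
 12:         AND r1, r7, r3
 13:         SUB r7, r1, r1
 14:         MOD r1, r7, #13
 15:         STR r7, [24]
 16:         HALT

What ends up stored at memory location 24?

MOV r1, #6 → r1=6
MOV r7, #-8 → r7=-8
MOV r4, #31 → r4=31
MOV r3, #27 → r3=27
MOV r2, #34 → r2=34
ADD r1, r4, #17 → r1=31+17=48
LSR r4, r4, #4 → r4=31>>4=1
LDR r3, [24] → r3=M[24]=2
MUL r2, r1, r1 → r2=48*48=2304
LDR r4, [56] → r4=M[56]=34
ADD r4, r7, r7 → r4=(-8)+(-8)=-16
AND r1, r7, r3 → r1=(-8)&2=0
SUB r7, r1, r1 → r7=0-0=0
MOD r1, r7, #13 → r1=0%13=0
STR r7, [24] → M[24]=0
halt.

0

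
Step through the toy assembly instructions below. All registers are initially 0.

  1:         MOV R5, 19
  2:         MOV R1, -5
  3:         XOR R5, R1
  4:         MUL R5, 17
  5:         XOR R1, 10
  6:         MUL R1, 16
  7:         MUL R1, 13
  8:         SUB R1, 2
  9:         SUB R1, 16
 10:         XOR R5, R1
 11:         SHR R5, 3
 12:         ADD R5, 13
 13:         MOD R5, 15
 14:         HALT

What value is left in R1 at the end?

MOV R5, 19 → R5=19
MOV R1, -5 → R1=-5
XOR R5, R1 → R5=19^(-5)=-24
MUL R5, 17 → R5=(-24)*17=-408
XOR R1, 10 → R1=(-5)^10=-15
MUL R1, 16 → R1=(-15)*16=-240
MUL R1, 13 → R1=(-240)*13=-3120
SUB R1, 2 → R1=(-3120)-2=-3122
SUB R1, 16 → R1=(-3122)-16=-3138
XOR R5, R1 → R5=(-408)^(-3138)=3542
SHR R5, 3 → R5=3542>>3=442
ADD R5, 13 → R5=442+13=455
MOD R5, 15 → R5=455%15=5
halt.

-3138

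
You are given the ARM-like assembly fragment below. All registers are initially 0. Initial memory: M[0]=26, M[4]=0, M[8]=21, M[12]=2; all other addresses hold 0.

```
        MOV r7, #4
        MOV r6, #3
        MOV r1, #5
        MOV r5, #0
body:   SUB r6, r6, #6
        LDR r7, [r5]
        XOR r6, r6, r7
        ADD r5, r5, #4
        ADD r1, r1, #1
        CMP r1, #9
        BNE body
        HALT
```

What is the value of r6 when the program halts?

-54

MOV r7, #4 → r7=4
MOV r6, #3 → r6=3
MOV r1, #5 → r1=5
MOV r5, #0 → r5=0
SUB r6, r6, #6 → r6=3-6=-3
LDR r7, [r5] → r7=M[0]=26
XOR r6, r6, r7 → r6=(-3)^26=-25
ADD r5, r5, #4 → r5=0+4=4
ADD r1, r1, #1 → r1=5+1=6
CMP r1, #9  (cmp 6,9)
BNE body: taken
SUB r6, r6, #6 → r6=(-25)-6=-31
LDR r7, [r5] → r7=M[4]=0
XOR r6, r6, r7 → r6=(-31)^0=-31
ADD r5, r5, #4 → r5=4+4=8
ADD r1, r1, #1 → r1=6+1=7
CMP r1, #9  (cmp 7,9)
BNE body: taken
SUB r6, r6, #6 → r6=(-31)-6=-37
LDR r7, [r5] → r7=M[8]=21
XOR r6, r6, r7 → r6=(-37)^21=-50
ADD r5, r5, #4 → r5=8+4=12
ADD r1, r1, #1 → r1=7+1=8
CMP r1, #9  (cmp 8,9)
BNE body: taken
SUB r6, r6, #6 → r6=(-50)-6=-56
LDR r7, [r5] → r7=M[12]=2
XOR r6, r6, r7 → r6=(-56)^2=-54
ADD r5, r5, #4 → r5=12+4=16
ADD r1, r1, #1 → r1=8+1=9
CMP r1, #9  (cmp 9,9)
BNE body: not taken
halt.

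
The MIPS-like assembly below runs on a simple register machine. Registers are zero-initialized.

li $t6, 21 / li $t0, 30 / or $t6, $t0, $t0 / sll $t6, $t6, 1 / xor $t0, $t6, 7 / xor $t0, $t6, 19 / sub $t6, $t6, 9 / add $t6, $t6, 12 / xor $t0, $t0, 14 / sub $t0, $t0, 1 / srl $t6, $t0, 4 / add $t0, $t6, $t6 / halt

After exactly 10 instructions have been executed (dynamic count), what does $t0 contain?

after li $t6, 21: $t6=21
after li $t0, 30: $t0=30
after or $t6, $t0, $t0: $t6=30|30=30
after sll $t6, $t6, 1: $t6=30<<1=60
after xor $t0, $t6, 7: $t0=60^7=59
after xor $t0, $t6, 19: $t0=60^19=47
after sub $t6, $t6, 9: $t6=60-9=51
after add $t6, $t6, 12: $t6=51+12=63
after xor $t0, $t0, 14: $t0=47^14=33
after sub $t0, $t0, 1: $t0=33-1=32
After step 10: $t0 = 32.

32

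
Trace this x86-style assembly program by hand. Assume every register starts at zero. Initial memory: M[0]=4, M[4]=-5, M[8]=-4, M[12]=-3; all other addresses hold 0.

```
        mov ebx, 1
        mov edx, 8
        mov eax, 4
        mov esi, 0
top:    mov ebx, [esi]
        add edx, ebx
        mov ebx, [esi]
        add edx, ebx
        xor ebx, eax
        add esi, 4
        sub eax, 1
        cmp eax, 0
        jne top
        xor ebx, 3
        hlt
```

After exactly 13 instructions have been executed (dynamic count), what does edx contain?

ebx=1
edx=8
eax=4
esi=0
ebx=M[0]=4
edx=8+4=12
ebx=M[0]=4
edx=12+4=16
ebx=4^4=0
esi=0+4=4
eax=4-1=3
cmp eax, 0  (cmp 3,0)
jne top: taken
After step 13: edx = 16.

16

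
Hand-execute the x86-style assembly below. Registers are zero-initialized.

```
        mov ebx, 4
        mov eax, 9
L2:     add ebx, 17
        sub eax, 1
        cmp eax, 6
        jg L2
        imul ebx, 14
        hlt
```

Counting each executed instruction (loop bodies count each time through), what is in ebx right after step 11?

55

mov ebx, 4 → ebx=4
mov eax, 9 → eax=9
add ebx, 17 → ebx=4+17=21
sub eax, 1 → eax=9-1=8
cmp eax, 6  (cmp 8,6)
jg L2: taken
add ebx, 17 → ebx=21+17=38
sub eax, 1 → eax=8-1=7
cmp eax, 6  (cmp 7,6)
jg L2: taken
add ebx, 17 → ebx=38+17=55
After step 11: ebx = 55.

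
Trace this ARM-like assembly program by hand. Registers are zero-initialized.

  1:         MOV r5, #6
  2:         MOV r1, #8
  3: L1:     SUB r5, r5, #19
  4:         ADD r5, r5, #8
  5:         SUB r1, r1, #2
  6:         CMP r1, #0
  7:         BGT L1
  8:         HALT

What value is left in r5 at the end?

-38

after MOV r5, #6: r5=6
after MOV r1, #8: r1=8
after SUB r5, r5, #19: r5=6-19=-13
after ADD r5, r5, #8: r5=(-13)+8=-5
after SUB r1, r1, #2: r1=8-2=6
CMP r1, #0  (cmp 6,0)
BGT L1: taken
after SUB r5, r5, #19: r5=(-5)-19=-24
after ADD r5, r5, #8: r5=(-24)+8=-16
after SUB r1, r1, #2: r1=6-2=4
CMP r1, #0  (cmp 4,0)
BGT L1: taken
after SUB r5, r5, #19: r5=(-16)-19=-35
after ADD r5, r5, #8: r5=(-35)+8=-27
after SUB r1, r1, #2: r1=4-2=2
CMP r1, #0  (cmp 2,0)
BGT L1: taken
after SUB r5, r5, #19: r5=(-27)-19=-46
after ADD r5, r5, #8: r5=(-46)+8=-38
after SUB r1, r1, #2: r1=2-2=0
CMP r1, #0  (cmp 0,0)
BGT L1: not taken
halt.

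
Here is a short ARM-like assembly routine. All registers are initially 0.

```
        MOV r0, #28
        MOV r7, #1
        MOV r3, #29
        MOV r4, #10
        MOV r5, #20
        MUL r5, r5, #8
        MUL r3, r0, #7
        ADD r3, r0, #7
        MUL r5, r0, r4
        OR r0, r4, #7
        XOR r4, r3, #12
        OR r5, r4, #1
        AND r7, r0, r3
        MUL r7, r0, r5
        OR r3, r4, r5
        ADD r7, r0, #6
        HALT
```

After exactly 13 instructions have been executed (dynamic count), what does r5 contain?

r0=28
r7=1
r3=29
r4=10
r5=20
r5=20*8=160
r3=28*7=196
r3=28+7=35
r5=28*10=280
r0=10|7=15
r4=35^12=47
r5=47|1=47
r7=15&35=3
After step 13: r5 = 47.

47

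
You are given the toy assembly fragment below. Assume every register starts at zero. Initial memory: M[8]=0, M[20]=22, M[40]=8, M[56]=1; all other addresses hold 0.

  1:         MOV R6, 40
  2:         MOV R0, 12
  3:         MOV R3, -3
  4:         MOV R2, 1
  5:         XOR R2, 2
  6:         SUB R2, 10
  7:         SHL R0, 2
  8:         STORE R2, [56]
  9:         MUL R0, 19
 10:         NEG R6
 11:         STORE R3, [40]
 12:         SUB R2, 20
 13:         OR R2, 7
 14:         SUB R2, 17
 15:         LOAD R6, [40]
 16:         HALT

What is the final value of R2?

R6=40
R0=12
R3=-3
R2=1
R2=1^2=3
R2=3-10=-7
R0=12<<2=48
STORE R2, [56] → M[56]=-7
R0=48*19=912
R6=-(40)=-40
STORE R3, [40] → M[40]=-3
R2=(-7)-20=-27
R2=(-27)|7=-25
R2=(-25)-17=-42
R6=M[40]=-3
halt.

-42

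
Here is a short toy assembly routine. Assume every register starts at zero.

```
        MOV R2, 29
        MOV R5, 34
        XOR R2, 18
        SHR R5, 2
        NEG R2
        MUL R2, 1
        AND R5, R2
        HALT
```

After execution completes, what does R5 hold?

0

after MOV R2, 29: R2=29
after MOV R5, 34: R5=34
after XOR R2, 18: R2=29^18=15
after SHR R5, 2: R5=34>>2=8
after NEG R2: R2=-(15)=-15
after MUL R2, 1: R2=(-15)*1=-15
after AND R5, R2: R5=8&(-15)=0
halt.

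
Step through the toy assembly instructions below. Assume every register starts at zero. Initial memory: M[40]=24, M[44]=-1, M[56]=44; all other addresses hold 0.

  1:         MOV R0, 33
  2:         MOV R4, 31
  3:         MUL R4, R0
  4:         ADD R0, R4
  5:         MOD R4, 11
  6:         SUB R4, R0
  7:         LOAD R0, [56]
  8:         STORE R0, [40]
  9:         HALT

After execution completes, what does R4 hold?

-1056

after MOV R0, 33: R0=33
after MOV R4, 31: R4=31
after MUL R4, R0: R4=31*33=1023
after ADD R0, R4: R0=33+1023=1056
after MOD R4, 11: R4=1023%11=0
after SUB R4, R0: R4=0-1056=-1056
after LOAD R0, [56]: R0=M[56]=44
STORE R0, [40] → M[40]=44
halt.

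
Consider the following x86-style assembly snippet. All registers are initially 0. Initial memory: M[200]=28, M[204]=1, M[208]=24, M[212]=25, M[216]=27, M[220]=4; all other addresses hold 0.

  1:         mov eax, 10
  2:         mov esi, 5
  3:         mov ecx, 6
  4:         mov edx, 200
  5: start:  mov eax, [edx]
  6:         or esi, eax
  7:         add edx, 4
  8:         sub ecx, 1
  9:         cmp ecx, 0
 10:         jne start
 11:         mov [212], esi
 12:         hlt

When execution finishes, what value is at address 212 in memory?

mov eax, 10 → eax=10
mov esi, 5 → esi=5
mov ecx, 6 → ecx=6
mov edx, 200 → edx=200
mov eax, [edx] → eax=M[200]=28
or esi, eax → esi=5|28=29
add edx, 4 → edx=200+4=204
sub ecx, 1 → ecx=6-1=5
cmp ecx, 0  (cmp 5,0)
jne start: taken
mov eax, [edx] → eax=M[204]=1
or esi, eax → esi=29|1=29
add edx, 4 → edx=204+4=208
sub ecx, 1 → ecx=5-1=4
cmp ecx, 0  (cmp 4,0)
jne start: taken
mov eax, [edx] → eax=M[208]=24
or esi, eax → esi=29|24=29
add edx, 4 → edx=208+4=212
sub ecx, 1 → ecx=4-1=3
cmp ecx, 0  (cmp 3,0)
jne start: taken
mov eax, [edx] → eax=M[212]=25
or esi, eax → esi=29|25=29
add edx, 4 → edx=212+4=216
sub ecx, 1 → ecx=3-1=2
cmp ecx, 0  (cmp 2,0)
jne start: taken
mov eax, [edx] → eax=M[216]=27
or esi, eax → esi=29|27=31
add edx, 4 → edx=216+4=220
sub ecx, 1 → ecx=2-1=1
cmp ecx, 0  (cmp 1,0)
jne start: taken
mov eax, [edx] → eax=M[220]=4
or esi, eax → esi=31|4=31
add edx, 4 → edx=220+4=224
sub ecx, 1 → ecx=1-1=0
cmp ecx, 0  (cmp 0,0)
jne start: not taken
mov [212], esi → M[212]=31
halt.

31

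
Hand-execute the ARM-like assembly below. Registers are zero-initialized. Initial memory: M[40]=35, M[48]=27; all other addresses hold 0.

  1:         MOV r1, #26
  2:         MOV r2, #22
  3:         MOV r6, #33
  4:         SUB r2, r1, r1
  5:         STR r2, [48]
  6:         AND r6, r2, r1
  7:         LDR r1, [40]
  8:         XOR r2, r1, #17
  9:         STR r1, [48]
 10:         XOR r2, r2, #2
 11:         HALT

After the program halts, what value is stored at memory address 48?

35

after MOV r1, #26: r1=26
after MOV r2, #22: r2=22
after MOV r6, #33: r6=33
after SUB r2, r1, r1: r2=26-26=0
STR r2, [48] → M[48]=0
after AND r6, r2, r1: r6=0&26=0
after LDR r1, [40]: r1=M[40]=35
after XOR r2, r1, #17: r2=35^17=50
STR r1, [48] → M[48]=35
after XOR r2, r2, #2: r2=50^2=48
halt.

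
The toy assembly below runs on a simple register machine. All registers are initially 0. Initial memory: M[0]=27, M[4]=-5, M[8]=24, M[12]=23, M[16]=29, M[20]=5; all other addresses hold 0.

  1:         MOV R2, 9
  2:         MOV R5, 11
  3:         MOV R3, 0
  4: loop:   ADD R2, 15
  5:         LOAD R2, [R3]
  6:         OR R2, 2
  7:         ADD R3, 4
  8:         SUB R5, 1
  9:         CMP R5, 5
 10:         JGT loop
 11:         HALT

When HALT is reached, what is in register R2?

R2=9
R5=11
R3=0
R2=9+15=24
R2=M[0]=27
R2=27|2=27
R3=0+4=4
R5=11-1=10
CMP R5, 5  (cmp 10,5)
JGT loop: taken
R2=27+15=42
R2=M[4]=-5
R2=(-5)|2=-5
R3=4+4=8
R5=10-1=9
CMP R5, 5  (cmp 9,5)
JGT loop: taken
R2=(-5)+15=10
R2=M[8]=24
R2=24|2=26
R3=8+4=12
R5=9-1=8
CMP R5, 5  (cmp 8,5)
JGT loop: taken
R2=26+15=41
R2=M[12]=23
R2=23|2=23
R3=12+4=16
R5=8-1=7
CMP R5, 5  (cmp 7,5)
JGT loop: taken
R2=23+15=38
R2=M[16]=29
R2=29|2=31
R3=16+4=20
R5=7-1=6
CMP R5, 5  (cmp 6,5)
JGT loop: taken
R2=31+15=46
R2=M[20]=5
R2=5|2=7
R3=20+4=24
R5=6-1=5
CMP R5, 5  (cmp 5,5)
JGT loop: not taken
halt.

7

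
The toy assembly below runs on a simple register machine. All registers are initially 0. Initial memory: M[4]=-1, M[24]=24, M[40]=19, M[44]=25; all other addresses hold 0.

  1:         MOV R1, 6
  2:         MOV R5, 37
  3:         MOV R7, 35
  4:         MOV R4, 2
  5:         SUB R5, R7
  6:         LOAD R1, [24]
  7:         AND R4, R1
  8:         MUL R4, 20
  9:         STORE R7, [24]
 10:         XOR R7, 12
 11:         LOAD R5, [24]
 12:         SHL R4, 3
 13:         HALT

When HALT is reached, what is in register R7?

47

R1=6
R5=37
R7=35
R4=2
R5=37-35=2
R1=M[24]=24
R4=2&24=0
R4=0*20=0
STORE R7, [24] → M[24]=35
R7=35^12=47
R5=M[24]=35
R4=0<<3=0
halt.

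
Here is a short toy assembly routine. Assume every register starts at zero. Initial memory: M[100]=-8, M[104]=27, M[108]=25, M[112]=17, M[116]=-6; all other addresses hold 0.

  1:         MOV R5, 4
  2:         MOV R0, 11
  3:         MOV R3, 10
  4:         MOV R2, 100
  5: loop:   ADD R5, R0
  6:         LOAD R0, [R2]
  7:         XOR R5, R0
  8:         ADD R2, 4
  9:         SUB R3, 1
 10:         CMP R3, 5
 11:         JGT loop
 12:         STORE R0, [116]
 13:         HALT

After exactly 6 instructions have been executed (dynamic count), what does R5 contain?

15

MOV R5, 4 → R5=4
MOV R0, 11 → R0=11
MOV R3, 10 → R3=10
MOV R2, 100 → R2=100
ADD R5, R0 → R5=4+11=15
LOAD R0, [R2] → R0=M[100]=-8
After step 6: R5 = 15.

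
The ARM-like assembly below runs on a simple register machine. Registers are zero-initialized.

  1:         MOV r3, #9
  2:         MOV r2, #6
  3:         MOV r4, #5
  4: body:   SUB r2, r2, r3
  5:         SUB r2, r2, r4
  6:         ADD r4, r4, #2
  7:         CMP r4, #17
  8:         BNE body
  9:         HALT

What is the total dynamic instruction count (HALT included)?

34

MOV r3, #9 → r3=9
MOV r2, #6 → r2=6
MOV r4, #5 → r4=5
SUB r2, r2, r3 → r2=6-9=-3
SUB r2, r2, r4 → r2=(-3)-5=-8
ADD r4, r4, #2 → r4=5+2=7
CMP r4, #17  (cmp 7,17)
BNE body: taken
SUB r2, r2, r3 → r2=(-8)-9=-17
SUB r2, r2, r4 → r2=(-17)-7=-24
ADD r4, r4, #2 → r4=7+2=9
CMP r4, #17  (cmp 9,17)
BNE body: taken
SUB r2, r2, r3 → r2=(-24)-9=-33
SUB r2, r2, r4 → r2=(-33)-9=-42
ADD r4, r4, #2 → r4=9+2=11
CMP r4, #17  (cmp 11,17)
BNE body: taken
SUB r2, r2, r3 → r2=(-42)-9=-51
SUB r2, r2, r4 → r2=(-51)-11=-62
ADD r4, r4, #2 → r4=11+2=13
CMP r4, #17  (cmp 13,17)
BNE body: taken
SUB r2, r2, r3 → r2=(-62)-9=-71
SUB r2, r2, r4 → r2=(-71)-13=-84
ADD r4, r4, #2 → r4=13+2=15
CMP r4, #17  (cmp 15,17)
BNE body: taken
SUB r2, r2, r3 → r2=(-84)-9=-93
SUB r2, r2, r4 → r2=(-93)-15=-108
ADD r4, r4, #2 → r4=15+2=17
CMP r4, #17  (cmp 17,17)
BNE body: not taken
halt.
Total executed instructions: 34.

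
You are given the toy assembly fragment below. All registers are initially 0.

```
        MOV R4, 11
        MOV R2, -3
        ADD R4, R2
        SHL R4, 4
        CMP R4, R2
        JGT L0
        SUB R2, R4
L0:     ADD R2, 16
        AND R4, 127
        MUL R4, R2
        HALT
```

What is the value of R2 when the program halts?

R4=11
R2=-3
R4=11+(-3)=8
R4=8<<4=128
CMP R4, R2  (cmp 128,-3)
JGT L0: taken
R2=(-3)+16=13
R4=128&127=0
R4=0*13=0
halt.

13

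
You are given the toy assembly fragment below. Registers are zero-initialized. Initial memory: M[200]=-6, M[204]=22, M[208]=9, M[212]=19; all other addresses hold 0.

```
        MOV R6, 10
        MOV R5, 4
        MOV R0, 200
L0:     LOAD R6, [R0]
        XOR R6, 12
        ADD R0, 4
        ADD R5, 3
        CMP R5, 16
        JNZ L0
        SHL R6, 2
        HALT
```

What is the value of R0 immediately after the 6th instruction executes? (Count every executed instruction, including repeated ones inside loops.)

204

after MOV R6, 10: R6=10
after MOV R5, 4: R5=4
after MOV R0, 200: R0=200
after LOAD R6, [R0]: R6=M[200]=-6
after XOR R6, 12: R6=(-6)^12=-10
after ADD R0, 4: R0=200+4=204
After step 6: R0 = 204.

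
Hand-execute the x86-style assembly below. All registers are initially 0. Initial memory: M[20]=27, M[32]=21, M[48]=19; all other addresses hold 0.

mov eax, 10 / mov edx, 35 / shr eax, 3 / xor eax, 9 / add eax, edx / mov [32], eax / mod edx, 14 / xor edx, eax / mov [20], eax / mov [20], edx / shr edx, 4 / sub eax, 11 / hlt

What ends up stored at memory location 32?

mov eax, 10 → eax=10
mov edx, 35 → edx=35
shr eax, 3 → eax=10>>3=1
xor eax, 9 → eax=1^9=8
add eax, edx → eax=8+35=43
mov [32], eax → M[32]=43
mod edx, 14 → edx=35%14=7
xor edx, eax → edx=7^43=44
mov [20], eax → M[20]=43
mov [20], edx → M[20]=44
shr edx, 4 → edx=44>>4=2
sub eax, 11 → eax=43-11=32
halt.

43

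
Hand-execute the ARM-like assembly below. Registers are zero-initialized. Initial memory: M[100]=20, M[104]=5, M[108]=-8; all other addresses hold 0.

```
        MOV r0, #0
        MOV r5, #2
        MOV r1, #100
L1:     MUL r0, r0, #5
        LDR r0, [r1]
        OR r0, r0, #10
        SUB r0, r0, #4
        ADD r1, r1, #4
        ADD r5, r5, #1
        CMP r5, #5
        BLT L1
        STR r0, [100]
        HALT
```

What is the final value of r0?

MOV r0, #0 → r0=0
MOV r5, #2 → r5=2
MOV r1, #100 → r1=100
MUL r0, r0, #5 → r0=0*5=0
LDR r0, [r1] → r0=M[100]=20
OR r0, r0, #10 → r0=20|10=30
SUB r0, r0, #4 → r0=30-4=26
ADD r1, r1, #4 → r1=100+4=104
ADD r5, r5, #1 → r5=2+1=3
CMP r5, #5  (cmp 3,5)
BLT L1: taken
MUL r0, r0, #5 → r0=26*5=130
LDR r0, [r1] → r0=M[104]=5
OR r0, r0, #10 → r0=5|10=15
SUB r0, r0, #4 → r0=15-4=11
ADD r1, r1, #4 → r1=104+4=108
ADD r5, r5, #1 → r5=3+1=4
CMP r5, #5  (cmp 4,5)
BLT L1: taken
MUL r0, r0, #5 → r0=11*5=55
LDR r0, [r1] → r0=M[108]=-8
OR r0, r0, #10 → r0=(-8)|10=-6
SUB r0, r0, #4 → r0=(-6)-4=-10
ADD r1, r1, #4 → r1=108+4=112
ADD r5, r5, #1 → r5=4+1=5
CMP r5, #5  (cmp 5,5)
BLT L1: not taken
STR r0, [100] → M[100]=-10
halt.

-10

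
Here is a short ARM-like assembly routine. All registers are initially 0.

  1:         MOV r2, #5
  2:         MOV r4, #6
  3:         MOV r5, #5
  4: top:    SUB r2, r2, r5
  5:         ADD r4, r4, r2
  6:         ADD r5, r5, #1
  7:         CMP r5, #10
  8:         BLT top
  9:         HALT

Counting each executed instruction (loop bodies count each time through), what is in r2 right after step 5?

0

MOV r2, #5 → r2=5
MOV r4, #6 → r4=6
MOV r5, #5 → r5=5
SUB r2, r2, r5 → r2=5-5=0
ADD r4, r4, r2 → r4=6+0=6
After step 5: r2 = 0.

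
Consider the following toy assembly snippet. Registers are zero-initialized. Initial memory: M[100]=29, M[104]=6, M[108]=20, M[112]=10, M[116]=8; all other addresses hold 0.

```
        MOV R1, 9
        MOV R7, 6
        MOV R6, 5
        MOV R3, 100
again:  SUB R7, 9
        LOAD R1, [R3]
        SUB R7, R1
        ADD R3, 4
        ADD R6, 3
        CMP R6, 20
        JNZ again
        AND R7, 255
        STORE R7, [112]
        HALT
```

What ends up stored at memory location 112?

144

R1=9
R7=6
R6=5
R3=100
R7=6-9=-3
R1=M[100]=29
R7=(-3)-29=-32
R3=100+4=104
R6=5+3=8
CMP R6, 20  (cmp 8,20)
JNZ again: taken
R7=(-32)-9=-41
R1=M[104]=6
R7=(-41)-6=-47
R3=104+4=108
R6=8+3=11
CMP R6, 20  (cmp 11,20)
JNZ again: taken
R7=(-47)-9=-56
R1=M[108]=20
R7=(-56)-20=-76
R3=108+4=112
R6=11+3=14
CMP R6, 20  (cmp 14,20)
JNZ again: taken
R7=(-76)-9=-85
R1=M[112]=10
R7=(-85)-10=-95
R3=112+4=116
R6=14+3=17
CMP R6, 20  (cmp 17,20)
JNZ again: taken
R7=(-95)-9=-104
R1=M[116]=8
R7=(-104)-8=-112
R3=116+4=120
R6=17+3=20
CMP R6, 20  (cmp 20,20)
JNZ again: not taken
R7=(-112)&255=144
STORE R7, [112] → M[112]=144
halt.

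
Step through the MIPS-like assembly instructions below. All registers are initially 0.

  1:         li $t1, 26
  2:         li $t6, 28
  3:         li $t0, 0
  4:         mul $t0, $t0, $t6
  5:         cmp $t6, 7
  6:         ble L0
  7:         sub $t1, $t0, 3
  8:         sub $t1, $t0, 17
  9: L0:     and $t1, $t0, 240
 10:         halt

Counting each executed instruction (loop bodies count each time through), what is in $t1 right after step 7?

-3

li $t1, 26 → $t1=26
li $t6, 28 → $t6=28
li $t0, 0 → $t0=0
mul $t0, $t0, $t6 → $t0=0*28=0
cmp $t6, 7  (cmp 28,7)
ble L0: not taken
sub $t1, $t0, 3 → $t1=0-3=-3
After step 7: $t1 = -3.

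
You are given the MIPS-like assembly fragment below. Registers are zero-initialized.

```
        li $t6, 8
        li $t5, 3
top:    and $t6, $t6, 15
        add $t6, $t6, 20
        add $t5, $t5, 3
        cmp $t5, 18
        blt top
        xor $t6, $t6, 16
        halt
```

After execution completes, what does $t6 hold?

12

after li $t6, 8: $t6=8
after li $t5, 3: $t5=3
after and $t6, $t6, 15: $t6=8&15=8
after add $t6, $t6, 20: $t6=8+20=28
after add $t5, $t5, 3: $t5=3+3=6
cmp $t5, 18  (cmp 6,18)
blt top: taken
after and $t6, $t6, 15: $t6=28&15=12
after add $t6, $t6, 20: $t6=12+20=32
after add $t5, $t5, 3: $t5=6+3=9
cmp $t5, 18  (cmp 9,18)
blt top: taken
after and $t6, $t6, 15: $t6=32&15=0
after add $t6, $t6, 20: $t6=0+20=20
after add $t5, $t5, 3: $t5=9+3=12
cmp $t5, 18  (cmp 12,18)
blt top: taken
after and $t6, $t6, 15: $t6=20&15=4
after add $t6, $t6, 20: $t6=4+20=24
after add $t5, $t5, 3: $t5=12+3=15
cmp $t5, 18  (cmp 15,18)
blt top: taken
after and $t6, $t6, 15: $t6=24&15=8
after add $t6, $t6, 20: $t6=8+20=28
after add $t5, $t5, 3: $t5=15+3=18
cmp $t5, 18  (cmp 18,18)
blt top: not taken
after xor $t6, $t6, 16: $t6=28^16=12
halt.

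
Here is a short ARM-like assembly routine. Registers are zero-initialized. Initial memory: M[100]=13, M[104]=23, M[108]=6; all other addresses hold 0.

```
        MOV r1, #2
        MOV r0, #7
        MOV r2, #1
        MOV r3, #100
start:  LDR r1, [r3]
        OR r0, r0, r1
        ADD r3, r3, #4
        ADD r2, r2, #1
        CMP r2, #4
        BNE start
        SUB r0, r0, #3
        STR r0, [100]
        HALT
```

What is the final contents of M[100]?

28

r1=2
r0=7
r2=1
r3=100
r1=M[100]=13
r0=7|13=15
r3=100+4=104
r2=1+1=2
CMP r2, #4  (cmp 2,4)
BNE start: taken
r1=M[104]=23
r0=15|23=31
r3=104+4=108
r2=2+1=3
CMP r2, #4  (cmp 3,4)
BNE start: taken
r1=M[108]=6
r0=31|6=31
r3=108+4=112
r2=3+1=4
CMP r2, #4  (cmp 4,4)
BNE start: not taken
r0=31-3=28
STR r0, [100] → M[100]=28
halt.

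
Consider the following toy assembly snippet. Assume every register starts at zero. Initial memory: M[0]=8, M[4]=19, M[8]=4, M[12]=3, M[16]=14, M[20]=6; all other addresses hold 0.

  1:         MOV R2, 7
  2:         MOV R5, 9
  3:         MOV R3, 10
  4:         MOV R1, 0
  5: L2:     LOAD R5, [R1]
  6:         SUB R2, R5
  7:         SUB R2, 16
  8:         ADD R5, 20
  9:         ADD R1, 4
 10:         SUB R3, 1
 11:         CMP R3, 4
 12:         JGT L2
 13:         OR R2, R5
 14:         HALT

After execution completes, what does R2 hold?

R2=7
R5=9
R3=10
R1=0
R5=M[0]=8
R2=7-8=-1
R2=(-1)-16=-17
R5=8+20=28
R1=0+4=4
R3=10-1=9
CMP R3, 4  (cmp 9,4)
JGT L2: taken
R5=M[4]=19
R2=(-17)-19=-36
R2=(-36)-16=-52
R5=19+20=39
R1=4+4=8
R3=9-1=8
CMP R3, 4  (cmp 8,4)
JGT L2: taken
R5=M[8]=4
R2=(-52)-4=-56
R2=(-56)-16=-72
R5=4+20=24
R1=8+4=12
R3=8-1=7
CMP R3, 4  (cmp 7,4)
JGT L2: taken
R5=M[12]=3
R2=(-72)-3=-75
R2=(-75)-16=-91
R5=3+20=23
R1=12+4=16
R3=7-1=6
CMP R3, 4  (cmp 6,4)
JGT L2: taken
R5=M[16]=14
R2=(-91)-14=-105
R2=(-105)-16=-121
R5=14+20=34
R1=16+4=20
R3=6-1=5
CMP R3, 4  (cmp 5,4)
JGT L2: taken
R5=M[20]=6
R2=(-121)-6=-127
R2=(-127)-16=-143
R5=6+20=26
R1=20+4=24
R3=5-1=4
CMP R3, 4  (cmp 4,4)
JGT L2: not taken
R2=(-143)|26=-133
halt.

-133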